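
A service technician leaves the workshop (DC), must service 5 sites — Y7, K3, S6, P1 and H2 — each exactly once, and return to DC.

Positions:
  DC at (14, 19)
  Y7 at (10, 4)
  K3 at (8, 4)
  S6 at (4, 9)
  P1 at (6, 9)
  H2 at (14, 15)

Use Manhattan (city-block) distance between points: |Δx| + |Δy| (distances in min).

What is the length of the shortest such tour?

50 min — the shortest possible round trip.

With 5 stops there are 5!/2 = 60 distinct round trips (a route and its reverse cost the same).
DC→Y7→K3→S6→P1→H2→DC: 19+2+9+2+14+4 = 50
DC→Y7→K3→S6→H2→P1→DC: 19+2+9+16+14+18 = 78
DC→Y7→K3→P1→S6→H2→DC: 19+2+7+2+16+4 = 50
DC→Y7→K3→P1→H2→S6→DC: 19+2+7+14+16+20 = 78
DC→Y7→K3→H2→S6→P1→DC: 19+2+17+16+2+18 = 74
DC→Y7→K3→H2→P1→S6→DC: 19+2+17+14+2+20 = 74
DC→Y7→S6→K3→P1→H2→DC: 19+11+9+7+14+4 = 64
DC→Y7→S6→K3→H2→P1→DC: 19+11+9+17+14+18 = 88
DC→Y7→S6→P1→K3→H2→DC: 19+11+2+7+17+4 = 60
DC→Y7→S6→P1→H2→K3→DC: 19+11+2+14+17+21 = 84
DC→Y7→S6→H2→K3→P1→DC: 19+11+16+17+7+18 = 88
DC→Y7→S6→H2→P1→K3→DC: 19+11+16+14+7+21 = 88
DC→Y7→P1→K3→S6→H2→DC: 19+9+7+9+16+4 = 64
DC→Y7→P1→K3→H2→S6→DC: 19+9+7+17+16+20 = 88
… (46 more)
The minimum is 50.
One optimal route: DC → Y7 → K3 → S6 → P1 → H2 → DC (or its reverse).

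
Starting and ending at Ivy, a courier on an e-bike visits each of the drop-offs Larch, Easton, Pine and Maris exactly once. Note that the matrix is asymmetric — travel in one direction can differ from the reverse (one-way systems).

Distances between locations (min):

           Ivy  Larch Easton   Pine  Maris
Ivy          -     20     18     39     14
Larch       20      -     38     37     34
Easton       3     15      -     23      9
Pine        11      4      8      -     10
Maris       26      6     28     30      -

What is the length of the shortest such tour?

68 min — the shortest possible round trip.

Ivy - Larch - Easton - Pine - Maris - Ivy: 20+38+23+10+26 = 117
Ivy - Larch - Easton - Maris - Pine - Ivy: 20+38+9+30+11 = 108
Ivy - Larch - Pine - Easton - Maris - Ivy: 20+37+8+9+26 = 100
Ivy - Larch - Pine - Maris - Easton - Ivy: 20+37+10+28+3 = 98
Ivy - Larch - Maris - Easton - Pine - Ivy: 20+34+28+23+11 = 116
Ivy - Larch - Maris - Pine - Easton - Ivy: 20+34+30+8+3 = 95
Ivy - Easton - Larch - Pine - Maris - Ivy: 18+15+37+10+26 = 106
Ivy - Easton - Larch - Maris - Pine - Ivy: 18+15+34+30+11 = 108
Ivy - Easton - Pine - Larch - Maris - Ivy: 18+23+4+34+26 = 105
Ivy - Easton - Pine - Maris - Larch - Ivy: 18+23+10+6+20 = 77
Ivy - Easton - Maris - Larch - Pine - Ivy: 18+9+6+37+11 = 81
Ivy - Easton - Maris - Pine - Larch - Ivy: 18+9+30+4+20 = 81
Ivy - Pine - Larch - Easton - Maris - Ivy: 39+4+38+9+26 = 116
Ivy - Pine - Larch - Maris - Easton - Ivy: 39+4+34+28+3 = 108
… (10 more)
Ivy - Maris - Larch - Pine - Easton - Ivy: 14+6+37+8+3 = 68  ← best
The minimum is 68.
One optimal route: Ivy → Maris → Larch → Pine → Easton → Ivy.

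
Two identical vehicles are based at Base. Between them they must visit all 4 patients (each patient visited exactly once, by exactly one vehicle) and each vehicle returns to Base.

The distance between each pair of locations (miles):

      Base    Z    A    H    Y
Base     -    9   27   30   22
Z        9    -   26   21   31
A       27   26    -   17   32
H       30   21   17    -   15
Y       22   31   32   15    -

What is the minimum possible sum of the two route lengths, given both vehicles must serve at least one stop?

Try each way of splitting the stops between the two vehicles (each non-empty) and, for each split, find the best tour for each vehicle:
  {Z} + {A, H, Y}: 18 + 81 = 99
  {A} + {Z, H, Y}: 54 + 67 = 121
  {Z, A} + {H, Y}: 62 + 67 = 129
  {H} + {Z, A, Y}: 60 + 89 = 149
  {Z, H} + {A, Y}: 60 + 81 = 141
  {A, H} + {Z, Y}: 74 + 62 = 136
  … (7 splits in total)
Best: vehicle 1 Base → Z → Base = 18; vehicle 2 Base → A → H → Y → Base = 81; combined 99.

Minimum combined distance: 99 miles.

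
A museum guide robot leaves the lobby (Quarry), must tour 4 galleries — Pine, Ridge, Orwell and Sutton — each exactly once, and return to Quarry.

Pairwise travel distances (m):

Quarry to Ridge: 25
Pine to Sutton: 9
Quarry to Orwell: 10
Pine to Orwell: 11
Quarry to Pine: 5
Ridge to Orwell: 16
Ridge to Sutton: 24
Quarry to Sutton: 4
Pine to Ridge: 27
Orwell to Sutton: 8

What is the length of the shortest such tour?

Minimum total distance: 60 m.

With 4 stops there are 4!/2 = 12 distinct round trips (a route and its reverse cost the same).
Quarry-Pine-Ridge-Orwell-Sutton-Quarry: 5+27+16+8+4 = 60
Quarry-Pine-Ridge-Sutton-Orwell-Quarry: 5+27+24+8+10 = 74
Quarry-Pine-Orwell-Ridge-Sutton-Quarry: 5+11+16+24+4 = 60
Quarry-Pine-Orwell-Sutton-Ridge-Quarry: 5+11+8+24+25 = 73
Quarry-Pine-Sutton-Ridge-Orwell-Quarry: 5+9+24+16+10 = 64
Quarry-Pine-Sutton-Orwell-Ridge-Quarry: 5+9+8+16+25 = 63
Quarry-Ridge-Pine-Orwell-Sutton-Quarry: 25+27+11+8+4 = 75
Quarry-Ridge-Pine-Sutton-Orwell-Quarry: 25+27+9+8+10 = 79
Quarry-Ridge-Orwell-Pine-Sutton-Quarry: 25+16+11+9+4 = 65
Quarry-Ridge-Sutton-Pine-Orwell-Quarry: 25+24+9+11+10 = 79
Quarry-Orwell-Pine-Ridge-Sutton-Quarry: 10+11+27+24+4 = 76
Quarry-Orwell-Ridge-Pine-Sutton-Quarry: 10+16+27+9+4 = 66
The minimum is 60.
One optimal route: Quarry → Pine → Ridge → Orwell → Sutton → Quarry (or its reverse).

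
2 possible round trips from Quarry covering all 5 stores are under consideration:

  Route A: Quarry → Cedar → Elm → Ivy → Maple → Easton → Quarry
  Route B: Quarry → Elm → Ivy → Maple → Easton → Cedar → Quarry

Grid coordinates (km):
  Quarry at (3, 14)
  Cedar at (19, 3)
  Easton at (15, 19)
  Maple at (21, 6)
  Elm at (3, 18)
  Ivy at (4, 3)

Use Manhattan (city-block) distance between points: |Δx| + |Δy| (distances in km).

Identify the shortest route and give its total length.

106 km — Route B is the shortest.

Route A: 27 + 31 + 16 + 20 + 19 + 17 = 130
Route B: 4 + 16 + 20 + 19 + 20 + 27 = 106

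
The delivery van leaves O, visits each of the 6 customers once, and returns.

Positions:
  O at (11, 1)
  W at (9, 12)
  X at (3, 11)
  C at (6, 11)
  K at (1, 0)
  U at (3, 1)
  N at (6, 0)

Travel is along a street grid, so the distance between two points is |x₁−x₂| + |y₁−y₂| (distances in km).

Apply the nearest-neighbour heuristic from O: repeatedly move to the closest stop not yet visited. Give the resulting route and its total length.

Nearest-neighbour total = 46 km; route O → N → U → K → X → C → W → O.

O → [N:6 / U:8 / K:11 / W:13 / C:15 / X:18] → N (6)
N → [U:4 / K:5 / C:11 / X:14 / W:15] → U (4)
U → [K:3 / X:10 / C:13 / W:17] → K (3)
K → [X:13 / C:16 / W:20] → X (13)
X → [C:3 / W:7] → C (3)
C → [W:4] → W (4)
Return W→O: 13.
Total = 6 + 4 + 3 + 13 + 3 + 4 + 13 = 46.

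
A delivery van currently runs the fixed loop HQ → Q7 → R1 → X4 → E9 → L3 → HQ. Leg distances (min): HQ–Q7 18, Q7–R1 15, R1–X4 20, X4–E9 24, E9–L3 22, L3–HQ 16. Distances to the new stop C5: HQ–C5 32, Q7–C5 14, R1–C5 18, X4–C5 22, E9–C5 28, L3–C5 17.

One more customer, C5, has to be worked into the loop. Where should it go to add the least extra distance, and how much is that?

Minimum extra distance: 17 min, inserting C5 between Q7 and R1.

Insertion cost between consecutive stops i–j is d(i,C5) + d(C5,j) − d(i,j):
  between HQ and Q7: 32 + 14 − 18 = 28
  between Q7 and R1: 14 + 18 − 15 = 17
  between R1 and X4: 18 + 22 − 20 = 20
  between X4 and E9: 22 + 28 − 24 = 26
  between E9 and L3: 28 + 17 − 22 = 23
  between L3 and HQ: 17 + 32 − 16 = 33
Cheapest insertion is between Q7 and R1, adding 17.
New total = 115 + 17 = 132.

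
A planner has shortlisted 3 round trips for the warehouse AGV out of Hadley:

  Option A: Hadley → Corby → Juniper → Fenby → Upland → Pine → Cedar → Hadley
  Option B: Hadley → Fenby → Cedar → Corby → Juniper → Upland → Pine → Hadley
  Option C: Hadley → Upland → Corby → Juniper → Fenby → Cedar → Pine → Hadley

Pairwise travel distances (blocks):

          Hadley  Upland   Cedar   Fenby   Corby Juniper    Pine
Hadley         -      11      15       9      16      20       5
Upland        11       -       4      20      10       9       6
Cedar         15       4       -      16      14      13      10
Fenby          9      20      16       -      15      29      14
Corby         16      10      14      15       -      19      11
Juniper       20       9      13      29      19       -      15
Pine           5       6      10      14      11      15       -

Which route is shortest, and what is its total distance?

78 blocks — Option B is the shortest.

Option A: 16 + 19 + 29 + 20 + 6 + 10 + 15 = 115
Option B: 9 + 16 + 14 + 19 + 9 + 6 + 5 = 78
Option C: 11 + 10 + 19 + 29 + 16 + 10 + 5 = 100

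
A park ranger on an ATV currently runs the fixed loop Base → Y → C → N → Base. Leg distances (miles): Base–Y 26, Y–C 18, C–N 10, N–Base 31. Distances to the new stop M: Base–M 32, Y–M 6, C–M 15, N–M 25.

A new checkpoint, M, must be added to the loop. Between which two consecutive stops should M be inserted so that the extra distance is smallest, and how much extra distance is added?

+3 miles — insert M between Y and C.

Insertion cost between consecutive stops i–j is d(i,M) + d(M,j) − d(i,j):
  between Base and Y: 32 + 6 − 26 = 12
  between Y and C: 6 + 15 − 18 = 3
  between C and N: 15 + 25 − 10 = 30
  between N and Base: 25 + 32 − 31 = 26
Cheapest insertion is between Y and C, adding 3.
New total = 85 + 3 = 88.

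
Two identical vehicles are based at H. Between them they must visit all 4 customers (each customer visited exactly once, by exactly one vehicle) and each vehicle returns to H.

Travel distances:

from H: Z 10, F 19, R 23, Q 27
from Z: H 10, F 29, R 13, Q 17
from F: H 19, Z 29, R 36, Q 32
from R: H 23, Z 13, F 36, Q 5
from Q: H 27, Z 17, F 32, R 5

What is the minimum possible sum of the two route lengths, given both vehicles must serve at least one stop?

There are 2^3 − 1 = 7 ways to divide the 4 stops into two non-empty groups. For each, the best each vehicle can do is its own shortest tour through its group:
  {Z} + {F, R, Q}: 20 + 79 = 99
  {F} + {Z, R, Q}: 38 + 55 = 93
  {Z, F} + {R, Q}: 58 + 55 = 113
  {R} + {Z, F, Q}: 46 + 78 = 124
  {Z, R} + {F, Q}: 46 + 78 = 124
  {F, R} + {Z, Q}: 78 + 54 = 132
  … (7 splits in total)
Best: vehicle 1 H → F → H = 38; vehicle 2 H → Z → R → Q → H = 55; combined 93.

Minimum combined distance: 93.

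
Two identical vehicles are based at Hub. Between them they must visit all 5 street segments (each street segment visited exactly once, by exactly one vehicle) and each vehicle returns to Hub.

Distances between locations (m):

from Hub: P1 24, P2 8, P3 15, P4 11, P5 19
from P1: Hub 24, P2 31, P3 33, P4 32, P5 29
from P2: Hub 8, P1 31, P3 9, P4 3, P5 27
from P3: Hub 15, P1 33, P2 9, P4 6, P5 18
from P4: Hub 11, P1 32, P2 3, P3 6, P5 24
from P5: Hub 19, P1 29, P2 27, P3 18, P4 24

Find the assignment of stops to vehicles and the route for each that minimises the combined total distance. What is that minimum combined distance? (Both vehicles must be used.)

There are 2^4 − 1 = 15 ways to divide the 5 stops into two non-empty groups. For each, the best each vehicle can do is its own shortest tour through its group:
  {P1} + {P2, P3, P4, P5}: 48 + 54 = 102
  {P2} + {P1, P3, P4, P5}: 16 + 88 = 104
  {P1, P2} + {P3, P4, P5}: 63 + 54 = 117
  {P3} + {P1, P2, P4, P5}: 30 + 88 = 118
  {P1, P3} + {P2, P4, P5}: 72 + 54 = 126
  {P2, P3} + {P1, P4, P5}: 32 + 88 = 120
  … (15 splits in total)
Best: vehicle 1 Hub → P1 → Hub = 48; vehicle 2 Hub → P2 → P4 → P3 → P5 → Hub = 54; combined 102.

102 m — the smallest possible combined total.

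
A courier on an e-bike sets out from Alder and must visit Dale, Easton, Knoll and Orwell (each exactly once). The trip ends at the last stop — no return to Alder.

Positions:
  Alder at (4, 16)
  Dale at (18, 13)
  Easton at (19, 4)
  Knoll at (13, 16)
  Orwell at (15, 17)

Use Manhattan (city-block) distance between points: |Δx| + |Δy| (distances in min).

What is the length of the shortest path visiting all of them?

There are 4! = 24 possible orderings.
Alder → Dale → Easton → Knoll → Orwell: 17+10+18+3 = 48
Alder → Dale → Easton → Orwell → Knoll: 17+10+17+3 = 47
Alder → Dale → Knoll → Easton → Orwell: 17+8+18+17 = 60
Alder → Dale → Knoll → Orwell → Easton: 17+8+3+17 = 45
Alder → Dale → Orwell → Easton → Knoll: 17+7+17+18 = 59
Alder → Dale → Orwell → Knoll → Easton: 17+7+3+18 = 45
Alder → Easton → Dale → Knoll → Orwell: 27+10+8+3 = 48
Alder → Easton → Dale → Orwell → Knoll: 27+10+7+3 = 47
Alder → Easton → Knoll → Dale → Orwell: 27+18+8+7 = 60
Alder → Easton → Knoll → Orwell → Dale: 27+18+3+7 = 55
Alder → Easton → Orwell → Dale → Knoll: 27+17+7+8 = 59
Alder → Easton → Orwell → Knoll → Dale: 27+17+3+8 = 55
Alder → Knoll → Dale → Easton → Orwell: 9+8+10+17 = 44
Alder → Knoll → Dale → Orwell → Easton: 9+8+7+17 = 41
… (10 more)
Alder → Knoll → Orwell → Dale → Easton: 9+3+7+10 = 29  ← best
The minimum is 29.
One shortest path: Alder → Knoll → Orwell → Dale → Easton.

Shortest open route: 29 min.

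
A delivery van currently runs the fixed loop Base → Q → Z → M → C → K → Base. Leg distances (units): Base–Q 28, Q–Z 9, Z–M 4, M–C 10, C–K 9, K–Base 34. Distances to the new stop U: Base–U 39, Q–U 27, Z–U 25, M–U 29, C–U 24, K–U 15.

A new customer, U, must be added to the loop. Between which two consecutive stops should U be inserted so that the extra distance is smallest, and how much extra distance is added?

+20 — insert U between K and Base.

Insertion cost between consecutive stops i–j is d(i,U) + d(U,j) − d(i,j):
  between Base and Q: 39 + 27 − 28 = 38
  between Q and Z: 27 + 25 − 9 = 43
  between Z and M: 25 + 29 − 4 = 50
  between M and C: 29 + 24 − 10 = 43
  between C and K: 24 + 15 − 9 = 30
  between K and Base: 15 + 39 − 34 = 20
Cheapest insertion is between K and Base, adding 20.
New total = 94 + 20 = 114.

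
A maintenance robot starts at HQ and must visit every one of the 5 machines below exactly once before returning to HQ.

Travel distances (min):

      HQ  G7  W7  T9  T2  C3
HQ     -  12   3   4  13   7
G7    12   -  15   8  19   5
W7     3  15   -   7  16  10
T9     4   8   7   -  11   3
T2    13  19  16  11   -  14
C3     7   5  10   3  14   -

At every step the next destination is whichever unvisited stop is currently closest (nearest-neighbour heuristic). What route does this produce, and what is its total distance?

Nearest-neighbour total = 50 min; route HQ → W7 → T9 → C3 → G7 → T2 → HQ.

HQ → [W7:3 / T9:4 / C3:7 / G7:12 / T2:13] → W7 (3)
W7 → [T9:7 / C3:10 / G7:15 / T2:16] → T9 (7)
T9 → [C3:3 / G7:8 / T2:11] → C3 (3)
C3 → [G7:5 / T2:14] → G7 (5)
G7 → [T2:19] → T2 (19)
Return T2→HQ: 13.
Total = 3 + 7 + 3 + 5 + 19 + 13 = 50.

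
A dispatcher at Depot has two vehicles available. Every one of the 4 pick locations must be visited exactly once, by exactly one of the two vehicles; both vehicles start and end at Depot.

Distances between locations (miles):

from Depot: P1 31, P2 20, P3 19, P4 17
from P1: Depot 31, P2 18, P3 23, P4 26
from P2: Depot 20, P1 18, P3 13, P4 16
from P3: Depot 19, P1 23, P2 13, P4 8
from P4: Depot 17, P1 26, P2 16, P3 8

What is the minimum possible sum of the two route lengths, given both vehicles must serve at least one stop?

Try each way of splitting the stops between the two vehicles (each non-empty) and, for each split, find the best tour for each vehicle:
  {P1} + {P2, P3, P4}: 62 + 58 = 120
  {P2} + {P1, P3, P4}: 40 + 79 = 119
  {P1, P2} + {P3, P4}: 69 + 44 = 113
  {P3} + {P1, P2, P4}: 38 + 81 = 119
  {P1, P3} + {P2, P4}: 73 + 53 = 126
  {P2, P3} + {P1, P4}: 52 + 74 = 126
  … (7 splits in total)
Best: vehicle 1 Depot → P1 → P2 → Depot = 69; vehicle 2 Depot → P3 → P4 → Depot = 44; combined 113.

Minimum combined distance: 113 miles.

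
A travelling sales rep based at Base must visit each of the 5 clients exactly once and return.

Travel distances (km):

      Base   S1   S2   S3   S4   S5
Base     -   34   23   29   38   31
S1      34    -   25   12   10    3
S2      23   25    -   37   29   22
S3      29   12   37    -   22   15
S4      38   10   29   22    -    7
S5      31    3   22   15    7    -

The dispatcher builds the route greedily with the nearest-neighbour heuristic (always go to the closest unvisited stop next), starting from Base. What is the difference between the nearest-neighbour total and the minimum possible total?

The nearest-neighbour route is 6 km longer than optimal.

Base: S2=23, S3=29, S5=31, S1=34, S4=38 ⇒ S2
S2: S5=22, S1=25, S4=29, S3=37 ⇒ S5
S5: S1=3, S4=7, S3=15 ⇒ S1
S1: S4=10, S3=12 ⇒ S4
S4: S3=22 ⇒ S3
NN route Base → S2 → S5 → S1 → S4 → S3 → Base costs 109.
Optimal: Base → S2 → S4 → S5 → S1 → S3 → Base costs 103 (by enumerating all 60 distinct tours).
Excess = 109 − 103 = 6.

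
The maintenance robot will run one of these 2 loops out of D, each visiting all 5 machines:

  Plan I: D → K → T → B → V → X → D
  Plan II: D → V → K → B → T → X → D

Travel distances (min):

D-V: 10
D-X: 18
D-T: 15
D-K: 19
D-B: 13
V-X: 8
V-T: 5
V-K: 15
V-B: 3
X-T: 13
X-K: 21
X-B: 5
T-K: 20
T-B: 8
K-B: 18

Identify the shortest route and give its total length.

76 min — Plan I is the shortest.

Plan I: 19 + 20 + 8 + 3 + 8 + 18 = 76
Plan II: 10 + 15 + 18 + 8 + 13 + 18 = 82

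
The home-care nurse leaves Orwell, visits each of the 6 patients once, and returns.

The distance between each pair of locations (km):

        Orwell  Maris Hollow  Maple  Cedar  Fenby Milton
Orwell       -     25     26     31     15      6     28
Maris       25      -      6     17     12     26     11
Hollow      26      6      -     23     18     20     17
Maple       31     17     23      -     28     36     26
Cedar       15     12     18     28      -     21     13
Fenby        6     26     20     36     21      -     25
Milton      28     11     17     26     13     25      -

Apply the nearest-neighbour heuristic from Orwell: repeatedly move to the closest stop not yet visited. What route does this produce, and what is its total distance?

115 km along Orwell → Fenby → Hollow → Maris → Milton → Cedar → Maple → Orwell.

Orwell → [Fenby:6 / Cedar:15 / Maris:25 / Hollow:26 / Milton:28 / Maple:31] → Fenby (6)
Fenby → [Hollow:20 / Cedar:21 / Milton:25 / Maris:26 / Maple:36] → Hollow (20)
Hollow → [Maris:6 / Milton:17 / Cedar:18 / Maple:23] → Maris (6)
Maris → [Milton:11 / Cedar:12 / Maple:17] → Milton (11)
Milton → [Cedar:13 / Maple:26] → Cedar (13)
Cedar → [Maple:28] → Maple (28)
Return Maple→Orwell: 31.
Total = 6 + 20 + 6 + 11 + 13 + 28 + 31 = 115.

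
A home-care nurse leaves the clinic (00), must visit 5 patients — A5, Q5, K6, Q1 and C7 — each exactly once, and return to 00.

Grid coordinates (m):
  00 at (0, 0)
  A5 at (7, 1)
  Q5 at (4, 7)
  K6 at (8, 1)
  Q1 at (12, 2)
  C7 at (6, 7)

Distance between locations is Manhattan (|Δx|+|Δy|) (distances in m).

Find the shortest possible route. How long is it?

With 5 stops there are 5!/2 = 60 distinct round trips (a route and its reverse cost the same).
00→A5→Q5→K6→Q1→C7→00: 8+9+10+5+11+13 = 56
00→A5→Q5→K6→C7→Q1→00: 8+9+10+8+11+14 = 60
00→A5→Q5→Q1→K6→C7→00: 8+9+13+5+8+13 = 56
00→A5→Q5→Q1→C7→K6→00: 8+9+13+11+8+9 = 58
00→A5→Q5→C7→K6→Q1→00: 8+9+2+8+5+14 = 46
00→A5→Q5→C7→Q1→K6→00: 8+9+2+11+5+9 = 44
00→A5→K6→Q5→Q1→C7→00: 8+1+10+13+11+13 = 56
00→A5→K6→Q5→C7→Q1→00: 8+1+10+2+11+14 = 46
00→A5→K6→Q1→Q5→C7→00: 8+1+5+13+2+13 = 42
00→A5→K6→Q1→C7→Q5→00: 8+1+5+11+2+11 = 38
00→A5→K6→C7→Q5→Q1→00: 8+1+8+2+13+14 = 46
00→A5→K6→C7→Q1→Q5→00: 8+1+8+11+13+11 = 52
00→A5→Q1→Q5→K6→C7→00: 8+6+13+10+8+13 = 58
00→A5→Q1→Q5→C7→K6→00: 8+6+13+2+8+9 = 46
… (46 more)
The minimum is 38.
One optimal route: 00 → A5 → K6 → Q1 → C7 → Q5 → 00 (or its reverse).

Minimum total distance: 38 m.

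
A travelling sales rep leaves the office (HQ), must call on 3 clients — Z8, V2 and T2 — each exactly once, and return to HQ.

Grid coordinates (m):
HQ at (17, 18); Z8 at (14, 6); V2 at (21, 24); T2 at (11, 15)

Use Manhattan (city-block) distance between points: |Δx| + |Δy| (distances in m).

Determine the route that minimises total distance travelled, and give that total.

56 m — the shortest possible round trip.

With 3 stops there are 3!/2 = 3 distinct round trips (a route and its reverse cost the same).
HQ→Z8→V2→T2→HQ: 15+25+19+9 = 68
HQ→Z8→T2→V2→HQ: 15+12+19+10 = 56
HQ→V2→Z8→T2→HQ: 10+25+12+9 = 56
The minimum is 56.
One optimal route: HQ → Z8 → T2 → V2 → HQ (or its reverse).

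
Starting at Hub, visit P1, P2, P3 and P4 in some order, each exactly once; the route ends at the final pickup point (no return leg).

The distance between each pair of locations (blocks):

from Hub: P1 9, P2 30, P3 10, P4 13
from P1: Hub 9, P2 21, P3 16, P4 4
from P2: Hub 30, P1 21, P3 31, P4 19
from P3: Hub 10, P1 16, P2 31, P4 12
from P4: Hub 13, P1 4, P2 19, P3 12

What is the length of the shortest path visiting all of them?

47 blocks — the minimum one-way total.

There are 4! = 24 possible orderings.
Hub - P1 - P2 - P3 - P4: 9+21+31+12 = 73
Hub - P1 - P2 - P4 - P3: 9+21+19+12 = 61
Hub - P1 - P3 - P2 - P4: 9+16+31+19 = 75
Hub - P1 - P3 - P4 - P2: 9+16+12+19 = 56
Hub - P1 - P4 - P2 - P3: 9+4+19+31 = 63
Hub - P1 - P4 - P3 - P2: 9+4+12+31 = 56
Hub - P2 - P1 - P3 - P4: 30+21+16+12 = 79
Hub - P2 - P1 - P4 - P3: 30+21+4+12 = 67
Hub - P2 - P3 - P1 - P4: 30+31+16+4 = 81
Hub - P2 - P3 - P4 - P1: 30+31+12+4 = 77
Hub - P2 - P4 - P1 - P3: 30+19+4+16 = 69
Hub - P2 - P4 - P3 - P1: 30+19+12+16 = 77
Hub - P3 - P1 - P2 - P4: 10+16+21+19 = 66
Hub - P3 - P1 - P4 - P2: 10+16+4+19 = 49
… (10 more)
Hub - P3 - P4 - P1 - P2: 10+12+4+21 = 47  ← best
The minimum is 47.
One shortest path: Hub → P3 → P4 → P1 → P2.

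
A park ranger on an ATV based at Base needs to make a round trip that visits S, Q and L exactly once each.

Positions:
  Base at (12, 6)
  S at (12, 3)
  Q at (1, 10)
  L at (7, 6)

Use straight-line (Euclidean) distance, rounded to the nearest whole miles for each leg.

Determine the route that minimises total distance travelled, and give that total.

Minimum total distance: 28 miles.

With 3 stops there are 3!/2 = 3 distinct round trips (a route and its reverse cost the same).
Base→S→Q→L→Base: 3+13+7+5 = 28
Base→S→L→Q→Base: 3+6+7+12 = 28
Base→Q→S→L→Base: 12+13+6+5 = 36
The minimum is 28.
One optimal route: Base → S → Q → L → Base (or its reverse).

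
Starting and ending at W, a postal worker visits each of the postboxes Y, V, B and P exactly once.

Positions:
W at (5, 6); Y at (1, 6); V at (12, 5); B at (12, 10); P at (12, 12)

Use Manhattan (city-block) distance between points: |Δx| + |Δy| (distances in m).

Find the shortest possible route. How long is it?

Shortest round trip = 36 m.

With 4 stops there are 4!/2 = 12 distinct round trips (a route and its reverse cost the same).
W-Y-V-B-P-W: 4+12+5+2+13 = 36
W-Y-V-P-B-W: 4+12+7+2+11 = 36
W-Y-B-V-P-W: 4+15+5+7+13 = 44
W-Y-B-P-V-W: 4+15+2+7+8 = 36
W-Y-P-V-B-W: 4+17+7+5+11 = 44
W-Y-P-B-V-W: 4+17+2+5+8 = 36
W-V-Y-B-P-W: 8+12+15+2+13 = 50
W-V-Y-P-B-W: 8+12+17+2+11 = 50
W-V-B-Y-P-W: 8+5+15+17+13 = 58
W-V-P-Y-B-W: 8+7+17+15+11 = 58
W-B-Y-V-P-W: 11+15+12+7+13 = 58
W-B-V-Y-P-W: 11+5+12+17+13 = 58
The minimum is 36.
One optimal route: W → Y → V → B → P → W (or its reverse).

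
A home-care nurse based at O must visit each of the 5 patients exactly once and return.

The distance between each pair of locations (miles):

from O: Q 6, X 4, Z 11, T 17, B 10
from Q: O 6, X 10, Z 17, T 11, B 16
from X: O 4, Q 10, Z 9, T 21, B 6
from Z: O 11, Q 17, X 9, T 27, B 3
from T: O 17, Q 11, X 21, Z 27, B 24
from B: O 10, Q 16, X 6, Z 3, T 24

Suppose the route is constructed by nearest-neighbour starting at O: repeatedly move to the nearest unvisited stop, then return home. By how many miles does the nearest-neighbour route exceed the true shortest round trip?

From O: X=4, Q=6, B=10, Z=11, T=17 → choose X (4).
From X: B=6, Z=9, Q=10, T=21 → choose B (6).
From B: Z=3, Q=16, T=24 → choose Z (3).
From Z: Q=17, T=27 → choose Q (17).
From Q: T=11 → choose T (11).
NN route O → X → B → Z → Q → T → O costs 58.
Optimal: O → Q → T → Z → B → X → O costs 57 (by enumerating all 60 distinct tours).
Excess = 58 − 57 = 1.

Excess over optimum: 1 miles.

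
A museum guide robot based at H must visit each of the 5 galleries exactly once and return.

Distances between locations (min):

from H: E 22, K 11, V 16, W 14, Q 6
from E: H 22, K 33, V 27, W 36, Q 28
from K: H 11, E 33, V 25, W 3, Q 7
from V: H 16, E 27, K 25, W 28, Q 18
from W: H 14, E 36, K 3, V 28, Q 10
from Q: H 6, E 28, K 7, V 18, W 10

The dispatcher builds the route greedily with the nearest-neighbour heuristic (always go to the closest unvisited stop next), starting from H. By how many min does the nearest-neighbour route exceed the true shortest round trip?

H: Q=6, K=11, W=14, V=16, E=22 ⇒ Q
Q: K=7, W=10, V=18, E=28 ⇒ K
K: W=3, V=25, E=33 ⇒ W
W: V=28, E=36 ⇒ V
V: E=27 ⇒ E
NN route H → Q → K → W → V → E → H costs 93.
Optimal: H → E → V → Q → K → W → H costs 91 (by enumerating all 60 distinct tours).
Excess = 93 − 91 = 2.

The nearest-neighbour route is 2 min longer than optimal.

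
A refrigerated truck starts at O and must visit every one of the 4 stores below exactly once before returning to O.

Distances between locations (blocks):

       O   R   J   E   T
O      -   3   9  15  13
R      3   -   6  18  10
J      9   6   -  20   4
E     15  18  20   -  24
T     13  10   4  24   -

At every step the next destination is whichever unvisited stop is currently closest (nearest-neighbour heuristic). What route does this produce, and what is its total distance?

O → [R:3 / J:9 / T:13 / E:15] → R (3)
R → [J:6 / T:10 / E:18] → J (6)
J → [T:4 / E:20] → T (4)
T → [E:24] → E (24)
Return E→O: 15.
Total = 3 + 6 + 4 + 24 + 15 = 52.

52 blocks along O → R → J → T → E → O.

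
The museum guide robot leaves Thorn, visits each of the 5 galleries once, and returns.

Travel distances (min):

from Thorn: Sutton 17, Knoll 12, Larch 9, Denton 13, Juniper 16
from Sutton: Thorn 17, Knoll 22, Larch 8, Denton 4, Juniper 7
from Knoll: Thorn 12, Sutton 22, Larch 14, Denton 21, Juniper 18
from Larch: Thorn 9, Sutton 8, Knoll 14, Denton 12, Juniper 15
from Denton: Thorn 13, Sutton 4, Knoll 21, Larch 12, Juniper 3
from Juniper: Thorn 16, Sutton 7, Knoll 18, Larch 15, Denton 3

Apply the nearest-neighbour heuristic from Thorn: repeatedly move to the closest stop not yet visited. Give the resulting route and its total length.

54 min along Thorn → Larch → Sutton → Denton → Juniper → Knoll → Thorn.

Thorn → [Larch:9 / Knoll:12 / Denton:13 / Juniper:16 / Sutton:17] → Larch (9)
Larch → [Sutton:8 / Denton:12 / Knoll:14 / Juniper:15] → Sutton (8)
Sutton → [Denton:4 / Juniper:7 / Knoll:22] → Denton (4)
Denton → [Juniper:3 / Knoll:21] → Juniper (3)
Juniper → [Knoll:18] → Knoll (18)
Return Knoll→Thorn: 12.
Total = 9 + 8 + 4 + 3 + 18 + 12 = 54.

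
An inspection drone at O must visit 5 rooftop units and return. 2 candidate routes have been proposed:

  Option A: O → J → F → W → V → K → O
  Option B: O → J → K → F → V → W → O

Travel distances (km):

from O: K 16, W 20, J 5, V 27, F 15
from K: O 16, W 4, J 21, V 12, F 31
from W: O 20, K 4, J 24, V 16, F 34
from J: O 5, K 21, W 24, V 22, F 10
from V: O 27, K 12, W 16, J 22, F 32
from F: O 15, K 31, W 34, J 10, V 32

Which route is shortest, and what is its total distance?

Shortest is Option A, total 93 km.

Option A: 5 + 10 + 34 + 16 + 12 + 16 = 93
Option B: 5 + 21 + 31 + 32 + 16 + 20 = 125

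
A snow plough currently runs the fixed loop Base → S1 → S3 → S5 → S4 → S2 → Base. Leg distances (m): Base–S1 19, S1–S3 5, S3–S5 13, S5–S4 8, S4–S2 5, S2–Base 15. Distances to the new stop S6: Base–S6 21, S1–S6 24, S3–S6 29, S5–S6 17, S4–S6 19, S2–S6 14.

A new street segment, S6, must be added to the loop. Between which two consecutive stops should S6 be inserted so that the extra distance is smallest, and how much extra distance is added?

Insertion cost between consecutive stops i–j is d(i,S6) + d(S6,j) − d(i,j):
  between Base and S1: 21 + 24 − 19 = 26
  between S1 and S3: 24 + 29 − 5 = 48
  between S3 and S5: 29 + 17 − 13 = 33
  between S5 and S4: 17 + 19 − 8 = 28
  between S4 and S2: 19 + 14 − 5 = 28
  between S2 and Base: 14 + 21 − 15 = 20
Cheapest insertion is between S2 and Base, adding 20.
New total = 65 + 20 = 85.

+20 m — insert S6 between S2 and Base.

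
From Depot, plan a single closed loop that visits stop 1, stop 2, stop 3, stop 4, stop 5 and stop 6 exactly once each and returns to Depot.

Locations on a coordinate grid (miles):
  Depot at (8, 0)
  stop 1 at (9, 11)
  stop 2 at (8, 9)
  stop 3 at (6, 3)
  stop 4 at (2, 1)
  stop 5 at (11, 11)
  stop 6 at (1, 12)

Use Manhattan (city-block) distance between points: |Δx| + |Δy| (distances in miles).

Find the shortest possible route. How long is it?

Shortest round trip = 48 miles.

With 6 stops there are 6!/2 = 360 distinct round trips (a route and its reverse cost the same).
Depot → stop 1 → stop 2 → stop 3 → stop 4 → stop 5 → stop 6 → Depot: 12+3+8+6+19+11+19 = 78
Depot → stop 1 → stop 2 → stop 3 → stop 4 → stop 6 → stop 5 → Depot: 12+3+8+6+12+11+14 = 66
Depot → stop 1 → stop 2 → stop 3 → stop 5 → stop 4 → stop 6 → Depot: 12+3+8+13+19+12+19 = 86
Depot → stop 1 → stop 2 → stop 3 → stop 5 → stop 6 → stop 4 → Depot: 12+3+8+13+11+12+7 = 66
Depot → stop 1 → stop 2 → stop 3 → stop 6 → stop 4 → stop 5 → Depot: 12+3+8+14+12+19+14 = 82
Depot → stop 1 → stop 2 → stop 3 → stop 6 → stop 5 → stop 4 → Depot: 12+3+8+14+11+19+7 = 74
Depot → stop 1 → stop 2 → stop 4 → stop 3 → stop 5 → stop 6 → Depot: 12+3+14+6+13+11+19 = 78
Depot → stop 1 → stop 2 → stop 4 → stop 3 → stop 6 → stop 5 → Depot: 12+3+14+6+14+11+14 = 74
… (352 more)
Depot → stop 2 → stop 1 → stop 5 → stop 6 → stop 4 → stop 3 → Depot: 9+3+2+11+12+6+5 = 48  ← best
The minimum is 48.
One optimal route: Depot → stop 2 → stop 1 → stop 5 → stop 6 → stop 4 → stop 3 → Depot (or its reverse).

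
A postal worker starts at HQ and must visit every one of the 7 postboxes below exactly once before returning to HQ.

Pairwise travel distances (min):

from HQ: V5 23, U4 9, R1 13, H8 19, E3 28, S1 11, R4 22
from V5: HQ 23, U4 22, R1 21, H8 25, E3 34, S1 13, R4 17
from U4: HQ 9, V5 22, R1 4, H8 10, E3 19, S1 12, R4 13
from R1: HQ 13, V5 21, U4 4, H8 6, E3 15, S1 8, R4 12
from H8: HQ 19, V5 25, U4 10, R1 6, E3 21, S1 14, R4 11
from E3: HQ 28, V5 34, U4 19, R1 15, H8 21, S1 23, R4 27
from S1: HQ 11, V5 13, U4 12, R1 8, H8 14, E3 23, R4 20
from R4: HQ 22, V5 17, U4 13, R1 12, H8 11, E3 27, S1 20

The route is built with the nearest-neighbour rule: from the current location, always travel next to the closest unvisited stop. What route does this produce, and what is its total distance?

At HQ the remaining stops are U4 9, S1 11, R1 13, H8 19, R4 22, V5 23, E3 28; go to U4.
At U4 the remaining stops are R1 4, H8 10, S1 12, R4 13, E3 19, V5 22; go to R1.
At R1 the remaining stops are H8 6, S1 8, R4 12, E3 15, V5 21; go to H8.
At H8 the remaining stops are R4 11, S1 14, E3 21, V5 25; go to R4.
At R4 the remaining stops are V5 17, S1 20, E3 27; go to V5.
At V5 the remaining stops are S1 13, E3 34; go to S1.
At S1 the remaining stops are E3 23; go to E3.
Return E3→HQ: 28.
Total = 9 + 4 + 6 + 11 + 17 + 13 + 23 + 28 = 111.

111 min along HQ → U4 → R1 → H8 → R4 → V5 → S1 → E3 → HQ.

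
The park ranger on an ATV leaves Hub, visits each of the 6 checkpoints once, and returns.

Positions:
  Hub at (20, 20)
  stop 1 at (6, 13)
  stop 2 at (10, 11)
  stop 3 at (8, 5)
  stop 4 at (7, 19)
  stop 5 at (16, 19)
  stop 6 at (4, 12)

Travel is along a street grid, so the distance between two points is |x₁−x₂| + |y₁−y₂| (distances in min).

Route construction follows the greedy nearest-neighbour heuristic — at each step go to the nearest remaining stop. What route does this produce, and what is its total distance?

Hub → [stop 5:5 / stop 4:14 / stop 2:19 / stop 1:21 / stop 6:24 / stop 3:27] → stop 5 (5)
stop 5 → [stop 4:9 / stop 2:14 / stop 1:16 / stop 6:19 / stop 3:22] → stop 4 (9)
stop 4 → [stop 1:7 / stop 6:10 / stop 2:11 / stop 3:15] → stop 1 (7)
stop 1 → [stop 6:3 / stop 2:6 / stop 3:10] → stop 6 (3)
stop 6 → [stop 2:7 / stop 3:11] → stop 2 (7)
stop 2 → [stop 3:8] → stop 3 (8)
Return stop 3→Hub: 27.
Total = 5 + 9 + 7 + 3 + 7 + 8 + 27 = 66.

Nearest-neighbour total = 66 min; route Hub → stop 5 → stop 4 → stop 1 → stop 6 → stop 2 → stop 3 → Hub.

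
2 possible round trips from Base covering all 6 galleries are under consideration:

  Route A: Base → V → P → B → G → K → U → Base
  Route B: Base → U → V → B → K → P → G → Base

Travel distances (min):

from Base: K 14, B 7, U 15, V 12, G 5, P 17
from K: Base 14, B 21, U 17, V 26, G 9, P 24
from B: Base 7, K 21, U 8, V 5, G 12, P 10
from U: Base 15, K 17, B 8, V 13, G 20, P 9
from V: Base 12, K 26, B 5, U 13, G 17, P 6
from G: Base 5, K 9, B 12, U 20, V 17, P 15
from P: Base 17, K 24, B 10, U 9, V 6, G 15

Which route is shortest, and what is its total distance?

Shortest is Route A, total 81 min.

Route A: 12 + 6 + 10 + 12 + 9 + 17 + 15 = 81
Route B: 15 + 13 + 5 + 21 + 24 + 15 + 5 = 98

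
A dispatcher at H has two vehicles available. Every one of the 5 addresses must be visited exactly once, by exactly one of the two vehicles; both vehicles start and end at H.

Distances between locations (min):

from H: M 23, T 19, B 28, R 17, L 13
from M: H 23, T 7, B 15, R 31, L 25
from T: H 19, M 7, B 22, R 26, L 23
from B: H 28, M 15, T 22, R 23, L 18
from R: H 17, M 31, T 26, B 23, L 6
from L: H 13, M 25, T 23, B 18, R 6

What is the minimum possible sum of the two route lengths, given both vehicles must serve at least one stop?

105 min — the smallest possible combined total.

There are 2^4 − 1 = 15 ways to divide the 5 stops into two non-empty groups. For each, the best each vehicle can do is its own shortest tour through its group:
  {M} + {T, B, R, L}: 46 + 82 = 128
  {T} + {M, B, R, L}: 38 + 79 = 117
  {M, T} + {B, R, L}: 49 + 69 = 118
  {B} + {M, T, R, L}: 56 + 74 = 130
  {M, B} + {T, R, L}: 66 + 64 = 130
  {T, B} + {M, R, L}: 69 + 71 = 140
  … (15 splits in total)
  {M, T, B} + {R, L}: 69 + 36 = 105  ← best
Best: vehicle 1 H → T → M → B → H = 69; vehicle 2 H → R → L → H = 36; combined 105.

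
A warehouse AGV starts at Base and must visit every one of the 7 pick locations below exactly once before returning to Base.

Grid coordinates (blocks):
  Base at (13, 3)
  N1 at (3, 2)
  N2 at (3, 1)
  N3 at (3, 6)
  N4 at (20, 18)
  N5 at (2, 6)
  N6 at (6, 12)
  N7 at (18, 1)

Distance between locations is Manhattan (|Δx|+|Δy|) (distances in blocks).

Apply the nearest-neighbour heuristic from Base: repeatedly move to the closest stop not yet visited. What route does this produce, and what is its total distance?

Base → [N7:7 / N1:11 / N2:12 / N3:13 / N5:14 / N6:16 / N4:22] → N7 (7)
N7 → [N2:15 / N1:16 / N4:19 / N3:20 / N5:21 / N6:23] → N2 (15)
N2 → [N1:1 / N3:5 / N5:6 / N6:14 / N4:34] → N1 (1)
N1 → [N3:4 / N5:5 / N6:13 / N4:33] → N3 (4)
N3 → [N5:1 / N6:9 / N4:29] → N5 (1)
N5 → [N6:10 / N4:30] → N6 (10)
N6 → [N4:20] → N4 (20)
Return N4→Base: 22.
Total = 7 + 15 + 1 + 4 + 1 + 10 + 20 + 22 = 80.

80 blocks along Base → N7 → N2 → N1 → N3 → N5 → N6 → N4 → Base.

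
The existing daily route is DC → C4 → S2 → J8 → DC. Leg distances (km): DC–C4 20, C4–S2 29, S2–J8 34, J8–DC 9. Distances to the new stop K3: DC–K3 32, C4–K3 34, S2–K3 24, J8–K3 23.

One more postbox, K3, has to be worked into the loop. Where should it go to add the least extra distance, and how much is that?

Minimum extra distance: 13 km, inserting K3 between S2 and J8.

Insertion cost between consecutive stops i–j is d(i,K3) + d(K3,j) − d(i,j):
  between DC and C4: 32 + 34 − 20 = 46
  between C4 and S2: 34 + 24 − 29 = 29
  between S2 and J8: 24 + 23 − 34 = 13
  between J8 and DC: 23 + 32 − 9 = 46
Cheapest insertion is between S2 and J8, adding 13.
New total = 92 + 13 = 105.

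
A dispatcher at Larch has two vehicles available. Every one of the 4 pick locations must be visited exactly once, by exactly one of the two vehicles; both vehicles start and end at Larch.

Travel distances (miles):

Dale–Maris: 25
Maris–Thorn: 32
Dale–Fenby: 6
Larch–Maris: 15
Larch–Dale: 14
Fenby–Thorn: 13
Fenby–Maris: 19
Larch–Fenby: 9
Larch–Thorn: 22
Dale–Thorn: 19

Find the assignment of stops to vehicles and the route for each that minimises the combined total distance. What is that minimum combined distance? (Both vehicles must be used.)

Minimum combined distance: 85 miles.

Check every non-empty split of the stops between the two vehicles; for each half take its own optimal tour:
  {Dale} + {Fenby, Maris, Thorn}: 28 + 69 = 97
  {Fenby} + {Dale, Maris, Thorn}: 18 + 80 = 98
  {Dale, Fenby} + {Maris, Thorn}: 29 + 69 = 98
  {Maris} + {Dale, Fenby, Thorn}: 30 + 55 = 85
  {Dale, Maris} + {Fenby, Thorn}: 54 + 44 = 98
  {Fenby, Maris} + {Dale, Thorn}: 43 + 55 = 98
  … (7 splits in total)
Best: vehicle 1 Larch → Maris → Larch = 30; vehicle 2 Larch → Dale → Fenby → Thorn → Larch = 55; combined 85.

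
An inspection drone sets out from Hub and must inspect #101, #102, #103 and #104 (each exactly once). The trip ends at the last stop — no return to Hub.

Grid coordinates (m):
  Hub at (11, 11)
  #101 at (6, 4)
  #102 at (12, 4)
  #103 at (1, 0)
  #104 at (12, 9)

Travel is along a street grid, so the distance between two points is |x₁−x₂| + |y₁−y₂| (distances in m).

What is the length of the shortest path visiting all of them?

Shortest open route: 23 m.

There are 4! = 24 possible orderings.
Hub → #101 → #102 → #103 → #104: 12+6+15+20 = 53
Hub → #101 → #102 → #104 → #103: 12+6+5+20 = 43
Hub → #101 → #103 → #102 → #104: 12+9+15+5 = 41
Hub → #101 → #103 → #104 → #102: 12+9+20+5 = 46
Hub → #101 → #104 → #102 → #103: 12+11+5+15 = 43
Hub → #101 → #104 → #103 → #102: 12+11+20+15 = 58
Hub → #102 → #101 → #103 → #104: 8+6+9+20 = 43
Hub → #102 → #101 → #104 → #103: 8+6+11+20 = 45
Hub → #102 → #103 → #101 → #104: 8+15+9+11 = 43
Hub → #102 → #103 → #104 → #101: 8+15+20+11 = 54
Hub → #102 → #104 → #101 → #103: 8+5+11+9 = 33
Hub → #102 → #104 → #103 → #101: 8+5+20+9 = 42
Hub → #103 → #101 → #102 → #104: 21+9+6+5 = 41
Hub → #103 → #101 → #104 → #102: 21+9+11+5 = 46
… (10 more)
Hub → #104 → #102 → #101 → #103: 3+5+6+9 = 23  ← best
The minimum is 23.
One shortest path: Hub → #104 → #102 → #101 → #103.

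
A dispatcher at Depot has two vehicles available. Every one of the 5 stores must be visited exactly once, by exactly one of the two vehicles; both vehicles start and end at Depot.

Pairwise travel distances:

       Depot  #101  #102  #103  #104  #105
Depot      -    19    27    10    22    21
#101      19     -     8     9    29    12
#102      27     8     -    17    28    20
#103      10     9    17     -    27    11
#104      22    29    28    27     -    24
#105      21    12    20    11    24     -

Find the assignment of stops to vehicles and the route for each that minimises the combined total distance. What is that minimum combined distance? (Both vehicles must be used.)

Check every non-empty split of the stops between the two vehicles; for each half take its own optimal tour:
  {#101} + {#102, #103, #104, #105}: 38 + 91 = 129
  {#102} + {#101, #103, #104, #105}: 54 + 77 = 131
  {#101, #102} + {#103, #104, #105}: 54 + 67 = 121
  {#103} + {#101, #102, #104, #105}: 20 + 91 = 111
  {#101, #103} + {#102, #104, #105}: 38 + 91 = 129
  {#102, #103} + {#101, #104, #105}: 54 + 77 = 131
  … (15 splits in total)
Best: vehicle 1 Depot → #103 → Depot = 20; vehicle 2 Depot → #104 → #102 → #101 → #105 → Depot = 91; combined 111.

111 — the smallest possible combined total.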